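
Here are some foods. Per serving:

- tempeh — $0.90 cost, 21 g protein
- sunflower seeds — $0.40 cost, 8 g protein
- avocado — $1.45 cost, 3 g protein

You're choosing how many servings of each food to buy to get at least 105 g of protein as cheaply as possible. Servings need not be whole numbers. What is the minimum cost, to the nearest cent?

$4.50

Cost per g of protein: tempeh $0.0429, sunflower seeds $0.0500, avocado $0.4833.
With no serving limits, use only tempeh: 105 g / 21 g = 5 servings × $0.90 = $4.50.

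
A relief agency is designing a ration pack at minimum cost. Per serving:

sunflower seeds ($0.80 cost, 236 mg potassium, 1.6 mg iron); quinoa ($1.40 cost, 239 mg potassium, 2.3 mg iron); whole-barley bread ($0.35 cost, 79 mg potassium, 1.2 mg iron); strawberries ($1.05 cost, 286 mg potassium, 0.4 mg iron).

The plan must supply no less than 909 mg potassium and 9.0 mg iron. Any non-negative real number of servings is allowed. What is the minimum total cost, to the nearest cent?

$3.43

Minimising a linear cost over {potassium ≥ 909, iron ≥ 9.0, servings ≥ 0} — the optimum is at a vertex, using one or two foods.
sunflower seeds only: max(909/236, 9.0/1.6) = 5.625 servings → $4.50.
quinoa only: max(909/239, 9.0/2.3) = 3.913 servings → $5.48.
whole-barley bread only: max(909/79, 9.0/1.2) = 11.51 servings → $4.03.
strawberries only: max(909/286, 9.0/0.4) = 22.5 servings → $23.62.
sunflower seeds + quinoa: intersection lies outside the first quadrant.
sunflower seeds + whole-barley bread with both tight: 2.422 servings and 4.27 servings → $3.43.
sunflower seeds + strawberries: the both-tight solution has a negative serving — not a feasible corner.
quinoa + whole-barley bread with both tight: 3.614 servings and 0.5737 servings → $5.26.
quinoa + strawberries with both targets exact would need a negative amount; discard.
whole-barley bread + strawberries with both tight: 7.094 servings and 1.219 servings → $3.76.
So the least-cost plan costs $3.43.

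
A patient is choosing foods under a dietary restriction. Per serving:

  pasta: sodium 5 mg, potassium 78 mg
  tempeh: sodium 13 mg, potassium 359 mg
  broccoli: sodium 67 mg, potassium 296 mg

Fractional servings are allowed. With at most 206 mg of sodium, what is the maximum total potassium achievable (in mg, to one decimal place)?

Potassium per mg sodium: tempeh 27.62, pasta 15.6, broccoli 4.418.
With no serving limits, spend the whole sodium allowance on tempeh: 206 mg / 13 mg × 359 mg = 5688.8 mg.

5688.8 mg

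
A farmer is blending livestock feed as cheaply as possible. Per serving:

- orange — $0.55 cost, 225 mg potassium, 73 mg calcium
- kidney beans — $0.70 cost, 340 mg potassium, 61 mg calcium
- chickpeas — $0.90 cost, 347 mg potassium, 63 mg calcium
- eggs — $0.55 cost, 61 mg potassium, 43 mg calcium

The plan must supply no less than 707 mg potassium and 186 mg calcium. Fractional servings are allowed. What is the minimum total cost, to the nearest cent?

$1.61

An LP optimum is at a vertex; with two nutrient constraints at most two foods are used. Check each candidate.
orange only: max(707/225, 186/73) = 3.142 servings → $1.73.
kidney beans only: max(707/340, 186/61) = 3.049 servings → $2.13.
chickpeas only: max(707/347, 186/63) = 2.952 servings → $2.66.
eggs only: max(707/61, 186/43) = 11.59 servings → $6.37.
orange + kidney beans with both tight: 1.813 servings and 0.8798 servings → $1.61.
orange + chickpeas with both tight: 1.793 servings and 0.875 servings → $1.77.
orange + eggs with both targets exact would need a negative amount; discard.
kidney beans + chickpeas with both targets exact would need a negative amount; discard.
kidney beans + eggs with both tight: 1.748 servings and 1.845 servings → $2.24.
chickpeas + eggs with both tight: 1.72 servings and 1.805 servings → $2.54.
So the least-cost plan costs $1.61.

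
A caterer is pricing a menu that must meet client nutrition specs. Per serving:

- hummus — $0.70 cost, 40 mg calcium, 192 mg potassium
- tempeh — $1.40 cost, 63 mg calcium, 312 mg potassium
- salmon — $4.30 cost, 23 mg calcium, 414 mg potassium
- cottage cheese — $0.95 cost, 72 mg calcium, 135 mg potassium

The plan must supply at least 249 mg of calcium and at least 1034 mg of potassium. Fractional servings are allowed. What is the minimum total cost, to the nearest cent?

$4.12

At the optimum either one food covers both requirements or two foods hit both targets exactly; no other combination can be cheaper.
hummus only: max(249/40, 1034/192) = 6.225 servings → $4.36.
tempeh only: max(249/63, 1034/312) = 3.952 servings → $5.53.
salmon only: max(249/23, 1034/414) = 10.83 servings → $46.55.
cottage cheese only: max(249/72, 1034/135) = 7.659 servings → $7.28.
hummus + tempeh: the both-tight solution has a negative serving — not a feasible corner.
hummus + salmon: the both-tight solution has a negative serving — not a feasible corner.
hummus + cottage cheese with both tight: 4.847 servings and 0.7654 servings → $4.12.
tempeh + salmon: intersection lies outside the first quadrant.
tempeh + cottage cheese with both tight: 2.925 servings and 0.8988 servings → $4.95.
salmon + cottage cheese with both tight: 1.529 servings and 2.97 servings → $9.40.
The minimum over all feasible corners is $4.12.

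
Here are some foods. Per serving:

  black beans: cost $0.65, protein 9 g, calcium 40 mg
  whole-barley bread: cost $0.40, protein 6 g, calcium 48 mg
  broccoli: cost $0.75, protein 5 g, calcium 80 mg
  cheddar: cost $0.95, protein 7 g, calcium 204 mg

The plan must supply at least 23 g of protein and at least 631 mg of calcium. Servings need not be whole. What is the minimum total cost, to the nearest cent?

$2.99

This is a tiny linear program; its minimum lies at a vertex of the feasible set. List the vertices and price them.
black beans only: max(23/9, 631/40) = 15.78 servings → $10.25.
whole-barley bread only: max(23/6, 631/48) = 13.15 servings → $5.26.
broccoli only: max(23/5, 631/80) = 7.888 servings → $5.92.
cheddar only: max(23/7, 631/204) = 3.286 servings → $3.12.
black beans + whole-barley bread: the both-tight solution has a negative serving — not a feasible corner.
black beans + broccoli: intersection lies outside the first quadrant.
black beans + cheddar with both tight: 0.1767 servings and 3.058 servings → $3.02.
whole-barley bread + broccoli: the both-tight solution has a negative serving — not a feasible corner.
whole-barley bread + cheddar with both tight: 0.3097 servings and 3.02 servings → $2.99.
broccoli + cheddar with both tight: 0.5978 servings and 2.859 servings → $3.16.
Cheapest feasible corner: $2.99.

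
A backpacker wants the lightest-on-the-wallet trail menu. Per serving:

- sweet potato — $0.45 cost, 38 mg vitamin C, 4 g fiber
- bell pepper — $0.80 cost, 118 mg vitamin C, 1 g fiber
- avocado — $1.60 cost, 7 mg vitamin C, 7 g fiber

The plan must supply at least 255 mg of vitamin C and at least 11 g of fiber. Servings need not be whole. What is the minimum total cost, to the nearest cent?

$2.19

With two linear requirements the optimum uses one or two foods; enumerate the corners.
sweet potato only: max(255/38, 11/4) = 6.711 servings → $3.02.
bell pepper only: max(255/118, 11/1) = 11 servings → $8.80.
avocado only: max(255/7, 11/7) = 36.43 servings → $58.29.
sweet potato + bell pepper with both tight: 2.403 servings and 1.387 servings → $2.19.
sweet potato + avocado: intersection lies outside the first quadrant.
bell pepper + avocado with both tight: 2.085 servings and 1.274 servings → $3.71.
So the least-cost plan costs $2.19.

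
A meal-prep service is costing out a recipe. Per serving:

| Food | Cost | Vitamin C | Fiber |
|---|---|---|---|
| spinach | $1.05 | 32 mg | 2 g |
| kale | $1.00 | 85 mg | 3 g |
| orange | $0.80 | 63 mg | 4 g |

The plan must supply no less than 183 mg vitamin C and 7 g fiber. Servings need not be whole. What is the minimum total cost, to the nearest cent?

$2.17

Compare the cost at each extreme point of the feasible region.
spinach only: max(183/32, 7/2) = 5.719 servings → $6.00.
kale only: max(183/85, 7/3) = 2.333 servings → $2.33.
orange only: max(183/63, 7/4) = 2.905 servings → $2.32.
spinach + kale with both tight: 0.6216 servings and 1.919 servings → $2.57.
spinach + orange: intersection lies outside the first quadrant.
kale + orange with both tight: 1.927 servings and 0.3046 servings → $2.17.
So the least-cost plan costs $2.17.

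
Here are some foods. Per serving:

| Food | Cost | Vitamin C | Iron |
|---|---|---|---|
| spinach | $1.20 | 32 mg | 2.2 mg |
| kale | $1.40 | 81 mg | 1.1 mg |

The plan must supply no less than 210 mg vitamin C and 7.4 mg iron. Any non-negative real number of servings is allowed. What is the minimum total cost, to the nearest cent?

spinach only: max(210/32, 7.4/2.2) = 6.562 servings → $7.88.
kale only: max(210/81, 7.4/1.1) = 6.727 servings → $9.42.
spinach + kale with both tight: 2.576 servings and 1.575 servings → $5.30.
Cheapest feasible corner: $5.30.

$5.30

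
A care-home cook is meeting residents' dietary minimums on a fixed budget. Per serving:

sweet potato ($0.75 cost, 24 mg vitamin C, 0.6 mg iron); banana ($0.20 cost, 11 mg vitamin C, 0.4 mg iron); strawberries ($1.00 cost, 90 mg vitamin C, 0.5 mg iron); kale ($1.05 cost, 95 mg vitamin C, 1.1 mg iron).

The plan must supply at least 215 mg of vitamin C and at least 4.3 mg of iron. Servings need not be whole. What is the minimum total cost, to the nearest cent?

$2.90

The cheapest plan sits at a corner of the feasible region — with two constraints it uses at most two foods.
sweet potato only: max(215/24, 4.3/0.6) = 8.958 servings → $6.72.
banana only: max(215/11, 4.3/0.4) = 19.55 servings → $3.91.
strawberries only: max(215/90, 4.3/0.5) = 8.6 servings → $8.60.
kale only: max(215/95, 4.3/1.1) = 3.909 servings → $4.10.
sweet potato + banana with both targets exact would need a negative amount; discard.
sweet potato + strawberries with both tight: 6.655 servings and 0.6143 servings → $5.61.
sweet potato + kale with both tight: 5.621 servings and 0.8431 servings → $5.10.
banana + strawberries with both tight: 9.164 servings and 1.269 servings → $3.10.
banana + kale with both tight: 6.641 servings and 1.494 servings → $2.90.
strawberries + kale: the both-tight solution has a negative serving — not a feasible corner.
Cheapest feasible corner: $2.90.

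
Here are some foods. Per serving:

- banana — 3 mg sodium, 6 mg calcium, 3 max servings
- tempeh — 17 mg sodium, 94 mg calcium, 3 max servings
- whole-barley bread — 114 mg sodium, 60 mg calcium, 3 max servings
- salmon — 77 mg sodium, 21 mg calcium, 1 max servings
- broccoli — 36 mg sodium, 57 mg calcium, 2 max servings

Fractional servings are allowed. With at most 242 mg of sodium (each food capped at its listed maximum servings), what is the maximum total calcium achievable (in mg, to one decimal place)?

471.9 mg

Calcium per mg sodium: tempeh 5.529, banana 2, broccoli 1.583, whole-barley bread 0.5263, salmon 0.2727.
Take 3 servings of tempeh: uses 51 mg sodium, +282.0 mg calcium (running total 282.0 mg).
Take 3 servings of banana: uses 9 mg sodium, +18.0 mg calcium (running total 300.0 mg).
Take 2 servings of broccoli: uses 72 mg sodium, +114.0 mg calcium (running total 414.0 mg).
Take 0.9649 servings of whole-barley bread: uses 110 mg sodium, +57.9 mg calcium (running total 471.9 mg).
Filling greedily by calcium-per-mg sodium is optimal for one linear limit, giving 471.9 mg.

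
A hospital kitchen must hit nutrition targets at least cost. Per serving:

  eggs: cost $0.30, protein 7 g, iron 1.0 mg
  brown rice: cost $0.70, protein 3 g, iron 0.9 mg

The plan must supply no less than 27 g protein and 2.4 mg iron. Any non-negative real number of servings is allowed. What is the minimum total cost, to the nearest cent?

$1.16

For a min-cost LP with two ≥-constraints, a basic feasible solution has at most two positive variables.
eggs only: max(27/7, 2.4/1.0) = 3.857 servings → $1.16.
brown rice only: max(27/3, 2.4/0.9) = 9 servings → $6.30.
eggs + brown rice with both targets exact would need a negative amount; discard.
So the least-cost plan costs $1.16.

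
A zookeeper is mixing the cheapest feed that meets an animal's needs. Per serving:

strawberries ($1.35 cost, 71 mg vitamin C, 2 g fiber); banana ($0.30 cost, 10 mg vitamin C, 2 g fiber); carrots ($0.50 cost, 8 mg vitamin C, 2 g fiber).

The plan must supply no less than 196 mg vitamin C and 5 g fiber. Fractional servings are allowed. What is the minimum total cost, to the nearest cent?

$3.73

A basic optimal solution has at most two foods positive. Try each food alone and each pair with both targets met exactly.
strawberries only: max(196/71, 5/2) = 2.761 servings → $3.73.
banana only: max(196/10, 5/2) = 19.6 servings → $5.88.
carrots only: max(196/8, 5/2) = 24.5 servings → $12.25.
strawberries + banana: intersection lies outside the first quadrant.
strawberries + carrots: the both-tight solution has a negative serving — not a feasible corner.
banana + carrots: the both-tight solution has a negative serving — not a feasible corner.
The minimum over all feasible corners is $3.73.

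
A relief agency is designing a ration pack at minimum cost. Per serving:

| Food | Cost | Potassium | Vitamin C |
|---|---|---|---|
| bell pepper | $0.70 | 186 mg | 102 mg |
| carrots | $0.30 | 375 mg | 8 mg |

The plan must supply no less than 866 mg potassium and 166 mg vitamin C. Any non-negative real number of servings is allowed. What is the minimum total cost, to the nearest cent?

$1.52

An LP optimum is at a vertex; with two nutrient constraints at most two foods are used. Check each candidate.
bell pepper only: max(866/186, 166/102) = 4.656 servings → $3.26.
carrots only: max(866/375, 166/8) = 20.75 servings → $6.22.
bell pepper + carrots with both tight: 1.505 servings and 1.563 servings → $1.52.
Cheapest feasible corner: $1.52.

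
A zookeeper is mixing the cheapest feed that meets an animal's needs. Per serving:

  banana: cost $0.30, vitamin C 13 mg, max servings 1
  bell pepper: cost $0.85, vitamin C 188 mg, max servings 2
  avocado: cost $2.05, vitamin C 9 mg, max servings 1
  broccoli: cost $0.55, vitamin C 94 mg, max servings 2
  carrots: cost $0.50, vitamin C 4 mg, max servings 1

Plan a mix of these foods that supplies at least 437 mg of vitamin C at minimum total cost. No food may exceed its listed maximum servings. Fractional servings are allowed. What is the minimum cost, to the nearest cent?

$2.06

Cost per mg of vitamin C: bell pepper $0.0045, broccoli $0.0059, banana $0.0231, carrots $0.1250, avocado $0.2278.
Take 2 servings of bell pepper: +376.0 mg vitamin C for $1.70 (total $1.70, still need 61.0 mg).
Take 0.6489 servings of broccoli: +61.0 mg vitamin C for $0.36 (total $2.06, still need 0.0 mg).
Filling from the cheapest source first is optimal under one linear minimum: $2.06.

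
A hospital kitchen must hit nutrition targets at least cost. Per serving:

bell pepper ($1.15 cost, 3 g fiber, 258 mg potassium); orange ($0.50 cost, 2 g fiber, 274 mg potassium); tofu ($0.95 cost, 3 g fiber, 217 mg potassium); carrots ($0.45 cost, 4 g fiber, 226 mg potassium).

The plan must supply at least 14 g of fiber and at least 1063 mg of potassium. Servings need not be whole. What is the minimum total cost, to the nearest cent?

bell pepper only: max(14/3, 1063/258) = 4.667 servings → $5.37.
orange only: max(14/2, 1063/274) = 7 servings → $3.50.
tofu only: max(14/3, 1063/217) = 4.899 servings → $4.65.
carrots only: max(14/4, 1063/226) = 4.704 servings → $2.12.
bell pepper + orange with both targets exact would need a negative amount; discard.
bell pepper + tofu with both tight: 1.228 servings and 3.439 servings → $4.68.
bell pepper + carrots with both tight: 3.073 servings and 1.195 servings → $4.07.
orange + tofu with both tight: 0.3892 servings and 4.407 servings → $4.38.
orange + carrots with both tight: 1.689 servings and 2.655 servings → $2.04.
tofu + carrots: the both-tight solution has a negative serving — not a feasible corner.
So the least-cost plan costs $2.04.

$2.04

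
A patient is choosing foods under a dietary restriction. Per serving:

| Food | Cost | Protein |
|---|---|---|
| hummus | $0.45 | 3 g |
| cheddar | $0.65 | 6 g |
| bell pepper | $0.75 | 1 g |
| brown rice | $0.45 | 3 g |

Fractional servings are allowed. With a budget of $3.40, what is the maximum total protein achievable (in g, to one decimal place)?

Protein per dollar: cheddar 9.231, hummus 6.667, brown rice 6.667, bell pepper 1.333.
With no serving limits, spend the whole cost allowance on cheddar: $3.40 / $0.65 × 6 g = 31.4 g.

31.4 g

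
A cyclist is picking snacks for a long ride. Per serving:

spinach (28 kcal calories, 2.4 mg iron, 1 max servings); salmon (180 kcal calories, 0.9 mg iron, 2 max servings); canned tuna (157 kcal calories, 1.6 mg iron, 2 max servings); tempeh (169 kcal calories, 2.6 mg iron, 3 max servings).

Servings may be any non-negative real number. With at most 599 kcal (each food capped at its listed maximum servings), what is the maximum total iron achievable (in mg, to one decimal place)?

10.9 mg

Iron per kcal: spinach 0.08571, tempeh 0.01538, canned tuna 0.01019, salmon 0.005.
Take 1 serving of spinach: uses 28 kcal, +2.4 mg iron (running total 2.4 mg).
Take 3 servings of tempeh: uses 507 kcal, +7.8 mg iron (running total 10.2 mg).
Take 0.4076 servings of canned tuna: uses 64 kcal, +0.7 mg iron (running total 10.9 mg).
Filling greedily by iron-per-kcal is optimal for one linear limit, giving 10.9 mg.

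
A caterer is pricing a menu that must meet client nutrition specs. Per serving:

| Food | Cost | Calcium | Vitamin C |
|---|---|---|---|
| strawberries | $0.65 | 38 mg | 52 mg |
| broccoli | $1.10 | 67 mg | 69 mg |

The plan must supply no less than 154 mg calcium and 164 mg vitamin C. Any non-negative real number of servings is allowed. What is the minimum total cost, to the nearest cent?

$2.54

strawberries only: max(154/38, 164/52) = 4.053 servings → $2.63.
broccoli only: max(154/67, 164/69) = 2.377 servings → $2.61.
strawberries + broccoli with both tight: 0.42 servings and 2.06 servings → $2.54.
So the least-cost plan costs $2.54.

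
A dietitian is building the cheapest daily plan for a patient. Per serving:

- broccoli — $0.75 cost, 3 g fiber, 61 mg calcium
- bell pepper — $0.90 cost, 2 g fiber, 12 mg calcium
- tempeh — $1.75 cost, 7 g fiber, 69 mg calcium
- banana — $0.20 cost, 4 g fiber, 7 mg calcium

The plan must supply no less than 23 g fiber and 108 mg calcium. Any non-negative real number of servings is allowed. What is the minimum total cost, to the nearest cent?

Compare the cost at each extreme point of the feasible region.
broccoli only: max(23/3, 108/61) = 7.667 servings → $5.75.
bell pepper only: max(23/2, 108/12) = 11.5 servings → $10.35.
tempeh only: max(23/7, 108/69) = 3.286 servings → $5.75.
banana only: max(23/4, 108/7) = 15.43 servings → $3.09.
broccoli + bell pepper with both targets exact would need a negative amount; discard.
broccoli + tempeh: intersection lies outside the first quadrant.
broccoli + banana with both tight: 1.215 servings and 4.839 servings → $1.88.
bell pepper + tempeh: the both-tight solution has a negative serving — not a feasible corner.
bell pepper + banana with both tight: 7.971 servings and 1.765 servings → $7.53.
tempeh + banana with both tight: 1.194 servings and 3.661 servings → $2.82.
Cheapest feasible corner: $1.88.

$1.88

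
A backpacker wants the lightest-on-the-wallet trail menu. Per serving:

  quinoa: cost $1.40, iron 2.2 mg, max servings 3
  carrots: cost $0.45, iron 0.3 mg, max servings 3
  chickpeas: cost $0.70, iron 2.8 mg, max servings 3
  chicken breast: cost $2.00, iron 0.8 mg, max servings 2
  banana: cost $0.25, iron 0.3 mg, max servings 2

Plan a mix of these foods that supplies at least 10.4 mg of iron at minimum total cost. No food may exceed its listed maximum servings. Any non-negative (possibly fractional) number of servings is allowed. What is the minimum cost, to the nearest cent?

Cost per mg of iron: chickpeas $0.2500, quinoa $0.6364, banana $0.8333, carrots $1.5000, chicken breast $2.5000.
Take 3 servings of chickpeas: +8.4 mg iron for $2.10 (total $2.10, still need 2.0 mg).
Take 0.9091 servings of quinoa: +2.0 mg iron for $1.27 (total $3.37, still need 0.0 mg).
Greedy by cheapest-per-mg is optimal for a single linear constraint, so the minimum cost is $3.37.

$3.37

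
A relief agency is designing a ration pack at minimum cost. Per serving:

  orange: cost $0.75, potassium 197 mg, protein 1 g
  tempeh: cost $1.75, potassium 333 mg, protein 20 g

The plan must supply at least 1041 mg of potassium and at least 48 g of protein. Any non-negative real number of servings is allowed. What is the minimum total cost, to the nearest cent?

orange only: max(1041/197, 48/1) = 48 servings → $36.00.
tempeh only: max(1041/333, 48/20) = 3.126 servings → $5.47.
orange + tempeh with both tight: 1.341 servings and 2.333 servings → $5.09.
So the least-cost plan costs $5.09.

$5.09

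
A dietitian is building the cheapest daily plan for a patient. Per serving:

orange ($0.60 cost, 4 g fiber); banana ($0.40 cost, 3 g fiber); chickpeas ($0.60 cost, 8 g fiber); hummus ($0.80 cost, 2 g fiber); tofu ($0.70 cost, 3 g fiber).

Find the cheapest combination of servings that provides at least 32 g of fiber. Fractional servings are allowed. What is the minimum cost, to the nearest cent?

Cost per g of fiber: chickpeas $0.0750, banana $0.1333, orange $0.1500, tofu $0.2333, hummus $0.4000.
With no serving limits, use only chickpeas: 32 g / 8 g = 4 servings × $0.60 = $2.40.

$2.40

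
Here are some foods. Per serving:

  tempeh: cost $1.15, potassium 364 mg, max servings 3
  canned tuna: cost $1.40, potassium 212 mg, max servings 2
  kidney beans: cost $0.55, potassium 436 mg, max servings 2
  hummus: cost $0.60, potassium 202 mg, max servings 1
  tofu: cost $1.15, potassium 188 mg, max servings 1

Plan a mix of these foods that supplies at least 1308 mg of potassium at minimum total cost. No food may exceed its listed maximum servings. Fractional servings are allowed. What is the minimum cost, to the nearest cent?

$2.44

Cost per mg of potassium: kidney beans $0.0013, hummus $0.0030, tempeh $0.0032, tofu $0.0061, canned tuna $0.0066.
Take 2 servings of kidney beans: +872.0 mg potassium for $1.10 (total $1.10, still need 436.0 mg).
Take 1 serving of hummus: +202.0 mg potassium for $0.60 (total $1.70, still need 234.0 mg).
Take 0.6429 servings of tempeh: +234.0 mg potassium for $0.74 (total $2.44, still need 0.0 mg).
Filling from the cheapest source first is optimal under one linear minimum: $2.44.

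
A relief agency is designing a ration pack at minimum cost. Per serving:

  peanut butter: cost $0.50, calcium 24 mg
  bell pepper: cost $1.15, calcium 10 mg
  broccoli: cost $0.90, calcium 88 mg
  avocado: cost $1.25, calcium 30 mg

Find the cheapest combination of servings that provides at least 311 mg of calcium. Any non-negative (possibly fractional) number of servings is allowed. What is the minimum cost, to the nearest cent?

$3.18

Cost per mg of calcium: broccoli $0.0102, peanut butter $0.0208, avocado $0.0417, bell pepper $0.1150.
With no serving limits, use only broccoli: 311 mg / 88 mg = 3.534 servings × $0.90 = $3.18.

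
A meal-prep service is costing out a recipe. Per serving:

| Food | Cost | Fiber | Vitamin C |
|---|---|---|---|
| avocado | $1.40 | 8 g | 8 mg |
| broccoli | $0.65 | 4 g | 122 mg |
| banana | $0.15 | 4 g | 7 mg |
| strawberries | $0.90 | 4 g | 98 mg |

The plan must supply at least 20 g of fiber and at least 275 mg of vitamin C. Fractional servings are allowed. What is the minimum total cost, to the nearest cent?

The cheapest plan sits at a corner of the feasible region — with two constraints it uses at most two foods.
avocado only: max(20/8, 275/8) = 34.38 servings → $48.12.
broccoli only: max(20/4, 275/122) = 5 servings → $3.25.
banana only: max(20/4, 275/7) = 39.29 servings → $5.89.
strawberries only: max(20/4, 275/98) = 5 servings → $4.50.
avocado + broccoli with both tight: 1.419 servings and 2.161 servings → $3.39.
avocado + banana: intersection lies outside the first quadrant.
avocado + strawberries with both tight: 1.144 servings and 2.713 servings → $4.04.
broccoli + banana with both tight: 2.087 servings and 2.913 servings → $1.79.
broccoli + strawberries: intersection lies outside the first quadrant.
banana + strawberries with both tight: 2.363 servings and 2.637 servings → $2.73.
So the least-cost plan costs $1.79.

$1.79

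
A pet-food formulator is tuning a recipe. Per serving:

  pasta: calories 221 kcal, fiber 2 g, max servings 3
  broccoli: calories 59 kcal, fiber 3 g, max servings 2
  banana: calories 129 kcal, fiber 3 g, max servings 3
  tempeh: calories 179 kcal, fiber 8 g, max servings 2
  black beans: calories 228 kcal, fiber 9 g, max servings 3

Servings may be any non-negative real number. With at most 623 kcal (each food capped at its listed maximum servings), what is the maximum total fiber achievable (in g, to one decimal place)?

27.8 g

Fiber per kcal: broccoli 0.05085, tempeh 0.04469, black beans 0.03947, banana 0.02326, pasta 0.00905.
Take 2 servings of broccoli: uses 118 kcal, +6.0 g fiber (running total 6.0 g).
Take 2 servings of tempeh: uses 358 kcal, +16.0 g fiber (running total 22.0 g).
Take 0.6447 servings of black beans: uses 147 kcal, +5.8 g fiber (running total 27.8 g).
Greedy by best ratio exhausts the calories allowance optimally: 27.8 g.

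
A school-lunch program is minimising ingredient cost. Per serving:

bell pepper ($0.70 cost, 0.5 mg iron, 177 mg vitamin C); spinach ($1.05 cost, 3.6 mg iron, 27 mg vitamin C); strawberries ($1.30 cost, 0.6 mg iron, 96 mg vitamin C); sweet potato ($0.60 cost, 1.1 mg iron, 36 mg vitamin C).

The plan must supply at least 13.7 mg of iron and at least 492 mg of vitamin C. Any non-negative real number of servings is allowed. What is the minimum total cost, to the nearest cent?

$5.24

Two binding constraints pin down two serving amounts, so the optimal mix uses at most two foods. The candidates are each food alone (scaled to the tighter of iron/vitamin C) and each pair with both constraints tight.
bell pepper only: max(13.7/0.5, 492/177) = 27.4 servings → $19.18.
spinach only: max(13.7/3.6, 492/27) = 18.22 servings → $19.13.
strawberries only: max(13.7/0.6, 492/96) = 22.83 servings → $29.68.
sweet potato only: max(13.7/1.1, 492/36) = 13.67 servings → $8.20.
bell pepper + spinach with both tight: 2.247 servings and 3.494 servings → $5.24.
bell pepper + strawberries with both targets exact would need a negative amount; discard.
bell pepper + sweet potato with both tight: 0.2716 servings and 12.33 servings → $7.59.
spinach + strawberries with both tight: 3.097 servings and 4.254 servings → $8.78.
spinach + sweet potato: intersection lies outside the first quadrant.
strawberries + sweet potato with both tight: 0.5714 servings and 12.14 servings → $8.03.
So the least-cost plan costs $5.24.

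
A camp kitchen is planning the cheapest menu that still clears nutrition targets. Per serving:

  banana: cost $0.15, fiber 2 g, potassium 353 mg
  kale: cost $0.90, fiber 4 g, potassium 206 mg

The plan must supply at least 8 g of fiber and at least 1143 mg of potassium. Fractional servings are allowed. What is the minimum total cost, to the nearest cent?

$0.60

For a min-cost LP with two ≥-constraints, a basic feasible solution has at most two positive variables.
banana only: max(8/2, 1143/353) = 4 servings → $0.60.
kale only: max(8/4, 1143/206) = 5.549 servings → $4.99.
banana + kale with both tight: 2.924 servings and 0.538 servings → $0.92.
So the least-cost plan costs $0.60.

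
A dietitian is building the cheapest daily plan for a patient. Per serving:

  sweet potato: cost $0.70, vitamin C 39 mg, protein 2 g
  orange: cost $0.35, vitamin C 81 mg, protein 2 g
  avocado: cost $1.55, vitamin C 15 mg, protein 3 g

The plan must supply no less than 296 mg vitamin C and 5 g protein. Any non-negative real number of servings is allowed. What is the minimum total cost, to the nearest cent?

$1.28

This is a tiny linear program; its minimum lies at a vertex of the feasible set. List the vertices and price them.
sweet potato only: max(296/39, 5/2) = 7.59 servings → $5.31.
orange only: max(296/81, 5/2) = 3.654 servings → $1.28.
avocado only: max(296/15, 5/3) = 19.73 servings → $30.59.
sweet potato + orange: intersection lies outside the first quadrant.
sweet potato + avocado: the both-tight solution has a negative serving — not a feasible corner.
orange + avocado: the both-tight solution has a negative serving — not a feasible corner.
Cheapest feasible corner: $1.28.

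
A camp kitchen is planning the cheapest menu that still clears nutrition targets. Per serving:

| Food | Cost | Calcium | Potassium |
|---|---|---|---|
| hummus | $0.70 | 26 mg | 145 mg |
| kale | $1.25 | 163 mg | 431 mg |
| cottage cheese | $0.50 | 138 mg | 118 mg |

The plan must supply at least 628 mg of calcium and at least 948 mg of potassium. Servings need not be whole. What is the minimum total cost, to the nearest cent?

The cheapest plan sits at a corner of the feasible region — with two constraints it uses at most two foods.
hummus only: max(628/26, 948/145) = 24.15 servings → $16.91.
kale only: max(628/163, 948/431) = 3.853 servings → $4.82.
cottage cheese only: max(628/138, 948/118) = 8.034 servings → $4.02.
hummus + kale: intersection lies outside the first quadrant.
hummus + cottage cheese with both tight: 3.348 servings and 3.92 servings → $4.30.
kale + cottage cheese with both tight: 1.409 servings and 2.886 servings → $3.20.
So the least-cost plan costs $3.20.

$3.20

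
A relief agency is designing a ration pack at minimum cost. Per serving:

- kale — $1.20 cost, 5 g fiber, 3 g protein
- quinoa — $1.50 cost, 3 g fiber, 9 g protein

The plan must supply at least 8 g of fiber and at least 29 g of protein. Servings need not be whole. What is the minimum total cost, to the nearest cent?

$4.83

Two binding constraints pin down two serving amounts, so the optimal mix uses at most two foods. The candidates are each food alone (scaled to the tighter of fiber/protein) and each pair with both constraints tight.
kale only: max(8/5, 29/3) = 9.667 servings → $11.60.
quinoa only: max(8/3, 29/9) = 3.222 servings → $4.83.
kale + quinoa: intersection lies outside the first quadrant.
So the least-cost plan costs $4.83.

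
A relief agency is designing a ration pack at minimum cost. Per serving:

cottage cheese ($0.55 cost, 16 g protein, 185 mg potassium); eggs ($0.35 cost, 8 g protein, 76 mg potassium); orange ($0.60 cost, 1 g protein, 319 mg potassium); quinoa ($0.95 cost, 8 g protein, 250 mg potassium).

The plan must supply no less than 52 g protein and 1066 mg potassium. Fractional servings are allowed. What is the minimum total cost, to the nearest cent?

$2.64

For a min-cost LP with two ≥-constraints, a basic feasible solution has at most two positive variables.
cottage cheese only: max(52/16, 1066/185) = 5.762 servings → $3.17.
eggs only: max(52/8, 1066/76) = 14.03 servings → $4.91.
orange only: max(52/1, 1066/319) = 52 servings → $31.20.
quinoa only: max(52/8, 1066/250) = 6.5 servings → $6.17.
cottage cheese + eggs: the both-tight solution has a negative serving — not a feasible corner.
cottage cheese + orange with both tight: 3.156 servings and 1.512 servings → $2.64.
cottage cheese + quinoa with both tight: 1.775 servings and 2.951 servings → $3.78.
eggs + orange with both tight: 6.269 servings and 1.848 servings → $3.30.
eggs + quinoa with both tight: 3.213 servings and 3.287 servings → $4.25.
orange + quinoa: intersection lies outside the first quadrant.
The minimum over all feasible corners is $2.64.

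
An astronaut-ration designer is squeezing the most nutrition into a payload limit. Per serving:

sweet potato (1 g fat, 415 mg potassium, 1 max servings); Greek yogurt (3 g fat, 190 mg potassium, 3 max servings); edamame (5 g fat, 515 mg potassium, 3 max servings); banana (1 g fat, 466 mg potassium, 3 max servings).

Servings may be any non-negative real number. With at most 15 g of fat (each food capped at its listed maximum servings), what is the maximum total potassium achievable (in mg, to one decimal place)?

2946.0 mg

Potassium per g fat: banana 466, sweet potato 415, edamame 103, Greek yogurt 63.33.
Take 3 servings of banana: uses 3 g fat, +1398.0 mg potassium (running total 1398.0 mg).
Take 1 serving of sweet potato: uses 1 g fat, +415.0 mg potassium (running total 1813.0 mg).
Take 2.2 servings of edamame: uses 11 g fat, +1133.0 mg potassium (running total 2946.0 mg).
Filling greedily by potassium-per-g fat is optimal for one linear limit, giving 2946.0 mg.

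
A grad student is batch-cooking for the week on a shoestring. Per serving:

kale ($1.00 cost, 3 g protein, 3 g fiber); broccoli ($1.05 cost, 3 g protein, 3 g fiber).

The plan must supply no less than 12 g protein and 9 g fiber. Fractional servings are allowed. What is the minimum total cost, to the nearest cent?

$4.00

An LP optimum is at a vertex; with two nutrient constraints at most two foods are used. Check each candidate.
kale only: max(12/3, 9/3) = 4 servings → $4.00.
broccoli only: max(12/3, 9/3) = 4 servings → $4.20.
kale + broccoli (both tight): parallel constraints — no distinct corner.
Cheapest feasible corner: $4.00.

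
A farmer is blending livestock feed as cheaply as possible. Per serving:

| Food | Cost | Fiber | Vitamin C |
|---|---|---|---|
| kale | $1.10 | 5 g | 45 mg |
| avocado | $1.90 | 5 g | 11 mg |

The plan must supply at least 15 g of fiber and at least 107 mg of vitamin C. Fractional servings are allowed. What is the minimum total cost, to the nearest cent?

$3.30

For a min-cost LP with two ≥-constraints, a basic feasible solution has at most two positive variables.
kale only: max(15/5, 107/45) = 3 servings → $3.30.
avocado only: max(15/5, 107/11) = 9.727 servings → $18.48.
kale + avocado with both tight: 2.176 servings and 0.8235 servings → $3.96.
The minimum over all feasible corners is $3.30.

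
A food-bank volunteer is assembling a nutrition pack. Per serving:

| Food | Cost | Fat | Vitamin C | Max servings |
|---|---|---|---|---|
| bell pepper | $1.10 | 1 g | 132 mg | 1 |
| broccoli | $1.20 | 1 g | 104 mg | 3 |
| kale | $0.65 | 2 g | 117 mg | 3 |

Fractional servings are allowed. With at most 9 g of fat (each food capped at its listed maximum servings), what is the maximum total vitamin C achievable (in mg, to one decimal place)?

Vitamin C per g fat: bell pepper 132, broccoli 104, kale 58.5.
Take 1 serving of bell pepper: uses 1 g fat, +132.0 mg vitamin C (running total 132.0 mg).
Take 3 servings of broccoli: uses 3 g fat, +312.0 mg vitamin C (running total 444.0 mg).
Take 2.5 servings of kale: uses 5 g fat, +292.5 mg vitamin C (running total 736.5 mg).
Filling greedily by vitamin C-per-g fat is optimal for one linear limit, giving 736.5 mg.

736.5 mg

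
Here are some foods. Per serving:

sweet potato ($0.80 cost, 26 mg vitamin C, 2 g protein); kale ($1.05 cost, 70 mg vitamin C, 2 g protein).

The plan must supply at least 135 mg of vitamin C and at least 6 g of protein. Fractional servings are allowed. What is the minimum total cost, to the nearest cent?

$2.72

For a min-cost LP with two ≥-constraints, a basic feasible solution has at most two positive variables.
sweet potato only: max(135/26, 6/2) = 5.192 servings → $4.15.
kale only: max(135/70, 6/2) = 3 servings → $3.15.
sweet potato + kale with both tight: 1.705 servings and 1.295 servings → $2.72.
Cheapest feasible corner: $2.72.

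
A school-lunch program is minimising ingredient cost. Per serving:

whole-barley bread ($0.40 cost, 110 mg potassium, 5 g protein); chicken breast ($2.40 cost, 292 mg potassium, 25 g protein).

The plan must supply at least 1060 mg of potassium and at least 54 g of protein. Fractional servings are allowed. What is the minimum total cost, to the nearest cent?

whole-barley bread only: max(1060/110, 54/5) = 10.8 servings → $4.32.
chicken breast only: max(1060/292, 54/25) = 3.63 servings → $8.71.
whole-barley bread + chicken breast with both tight: 8.319 servings and 0.4961 servings → $4.52.
So the least-cost plan costs $4.32.

$4.32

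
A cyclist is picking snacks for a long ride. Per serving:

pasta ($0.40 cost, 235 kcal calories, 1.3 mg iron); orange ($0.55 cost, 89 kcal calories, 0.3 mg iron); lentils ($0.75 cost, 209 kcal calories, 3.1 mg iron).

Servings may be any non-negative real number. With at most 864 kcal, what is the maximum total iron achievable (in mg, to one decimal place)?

Iron per kcal: lentils 0.01483, pasta 0.005532, orange 0.003371.
With no serving limits, spend the whole calories allowance on lentils: 864 kcal / 209 kcal × 3.1 mg = 12.8 mg.

12.8 mg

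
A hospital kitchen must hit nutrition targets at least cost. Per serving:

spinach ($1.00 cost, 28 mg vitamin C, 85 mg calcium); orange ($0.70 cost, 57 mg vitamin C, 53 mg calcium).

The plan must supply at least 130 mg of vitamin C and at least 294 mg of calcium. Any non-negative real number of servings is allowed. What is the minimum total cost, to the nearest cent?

$3.52

For a min-cost LP with two ≥-constraints, a basic feasible solution has at most two positive variables.
spinach only: max(130/28, 294/85) = 4.643 servings → $4.64.
orange only: max(130/57, 294/53) = 5.547 servings → $3.88.
spinach + orange with both tight: 2.936 servings and 0.8384 servings → $3.52.
So the least-cost plan costs $3.52.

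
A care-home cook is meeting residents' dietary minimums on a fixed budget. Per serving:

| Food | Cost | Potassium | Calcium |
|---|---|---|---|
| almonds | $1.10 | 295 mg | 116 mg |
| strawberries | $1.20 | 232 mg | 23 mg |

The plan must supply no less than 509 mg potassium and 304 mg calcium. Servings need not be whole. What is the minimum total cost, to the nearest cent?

$2.88

Check every corner: each single food scaled to meet both minima, and each pair solved so both constraints bind.
almonds only: max(509/295, 304/116) = 2.621 servings → $2.88.
strawberries only: max(509/232, 304/23) = 13.22 servings → $15.86.
almonds + strawberries: the both-tight solution has a negative serving — not a feasible corner.
Cheapest feasible corner: $2.88.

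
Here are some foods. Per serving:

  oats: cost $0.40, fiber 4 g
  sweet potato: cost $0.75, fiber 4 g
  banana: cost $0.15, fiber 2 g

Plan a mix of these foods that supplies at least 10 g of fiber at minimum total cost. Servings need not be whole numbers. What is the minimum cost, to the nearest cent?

$0.75

Cost per g of fiber: banana $0.0750, oats $0.1000, sweet potato $0.1875.
With no serving limits, use only banana: 10 g / 2 g = 5 servings × $0.15 = $0.75.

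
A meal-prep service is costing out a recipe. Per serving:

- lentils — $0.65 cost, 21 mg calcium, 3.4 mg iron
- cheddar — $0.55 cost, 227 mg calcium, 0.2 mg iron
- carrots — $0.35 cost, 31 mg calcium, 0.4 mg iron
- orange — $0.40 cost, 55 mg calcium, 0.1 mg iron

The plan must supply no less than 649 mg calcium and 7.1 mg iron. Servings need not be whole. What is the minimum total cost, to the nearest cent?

$2.73

A basic optimal solution has at most two foods positive. Try each food alone and each pair with both targets met exactly.
lentils only: max(649/21, 7.1/3.4) = 30.9 servings → $20.09.
cheddar only: max(649/227, 7.1/0.2) = 35.5 servings → $19.52.
carrots only: max(649/31, 7.1/0.4) = 20.94 servings → $7.33.
orange only: max(649/55, 7.1/0.1) = 71 servings → $28.40.
lentils + cheddar with both tight: 1.931 servings and 2.68 servings → $2.73.
lentils + carrots: intersection lies outside the first quadrant.
lentils + orange with both tight: 1.761 servings and 11.13 servings → $5.60.
cheddar + carrots with both tight: 0.4669 servings and 17.52 servings → $6.39.
cheddar + orange with both targets exact would need a negative amount; discard.
carrots + orange with both tight: 17.23 servings and 2.09 servings → $6.87.
So the least-cost plan costs $2.73.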